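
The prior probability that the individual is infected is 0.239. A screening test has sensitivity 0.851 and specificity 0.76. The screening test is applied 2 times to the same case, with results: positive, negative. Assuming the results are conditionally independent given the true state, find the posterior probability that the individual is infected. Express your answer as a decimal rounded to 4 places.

With H the event that the individual is infected, the joint likelihood of the observed sequence is P(data|H) = 0.851·0.149 = 0.12680 and P(data|¬H) = 0.24·0.76 = 0.18240.
Bayes: P(H|data) = 0.239·0.12680 / (0.239·0.12680 + 0.761·0.18240) = 0.030305/0.16911 = 0.1792.

Posterior P(H) ≈ 0.1792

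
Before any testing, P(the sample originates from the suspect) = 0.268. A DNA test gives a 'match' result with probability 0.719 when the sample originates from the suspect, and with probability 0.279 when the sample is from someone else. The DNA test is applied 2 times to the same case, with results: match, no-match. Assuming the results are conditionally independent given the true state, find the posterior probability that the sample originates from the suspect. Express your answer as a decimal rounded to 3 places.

Let H be the event that the sample originates from the suspect; start with P(H) = 0.268. P('match'|H) = 0.719, P('match'|¬H) = 0.279.
Update on result 1 ('match'): P(H) ← 0.719·0.2680 / (0.719·0.2680 + 0.279·0.7320) = 0.19269/0.39692 = 0.4855.
Update on result 2 ('no-match'): P(H) ← 0.281·0.4855 / (0.281·0.4855 + 0.721·0.5145) = 0.13642/0.50739 = 0.2689.

Posterior P(H) ≈ 0.269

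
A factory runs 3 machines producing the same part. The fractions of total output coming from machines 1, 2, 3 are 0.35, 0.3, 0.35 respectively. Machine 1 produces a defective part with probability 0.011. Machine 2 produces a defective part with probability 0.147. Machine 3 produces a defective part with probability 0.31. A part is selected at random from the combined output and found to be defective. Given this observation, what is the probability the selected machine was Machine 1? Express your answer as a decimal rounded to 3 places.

P(defective|M1) = 0.011; P(defective|M2) = 0.147; P(defective|M3) = 0.31.
Prior × likelihood for each source: 0.35·0.011=0.003850, 0.3·0.147=0.04410, 0.35·0.31=0.1085. Summing gives P(defective) = 0.15645.
P(Machine 1 | defective) = 0.003850 / 0.15645 = 0.025.

Posterior probability ≈ 0.025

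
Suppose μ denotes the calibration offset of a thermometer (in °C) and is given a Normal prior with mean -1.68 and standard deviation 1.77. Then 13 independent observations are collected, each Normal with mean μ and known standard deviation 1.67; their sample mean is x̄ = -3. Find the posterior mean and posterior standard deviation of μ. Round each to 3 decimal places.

Posterior mean ≈ -2.915; posterior SD ≈ 0.448

Prior precision 1/τ₀² = 1/1.77² = 0.319193; data precision n/σ² = 13/1.67² = 4.66134.
Posterior precision = 0.319193 + 4.66134 = 4.98053, giving posterior SD = 1/√4.98053 = 0.448.
Posterior mean = (0.319193·-1.68 + 4.66134·-3) / 4.98053 = -2.915.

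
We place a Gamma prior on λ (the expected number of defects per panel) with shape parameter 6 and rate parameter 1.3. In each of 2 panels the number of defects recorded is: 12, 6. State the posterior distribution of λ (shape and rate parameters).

Total count ∑xᵢ = 18 over n = 2 panels.
Gamma is conjugate to the Poisson likelihood: posterior is Gamma(shape = 6+18 = 24, rate = 1.3+2 = 3.3).

Posterior: Gamma(shape=24, rate=3.3)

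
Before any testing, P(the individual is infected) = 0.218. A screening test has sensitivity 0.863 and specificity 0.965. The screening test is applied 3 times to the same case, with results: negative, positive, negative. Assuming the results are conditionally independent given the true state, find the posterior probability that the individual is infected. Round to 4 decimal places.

With H the event that the individual is infected, the joint likelihood of the observed sequence is P(data|H) = 0.137·0.863·0.137 = 0.016198 and P(data|¬H) = 0.965·0.035·0.965 = 0.032593.
Bayes: P(H|data) = 0.218·0.016198 / (0.218·0.016198 + 0.782·0.032593) = 0.0035311/0.029019 = 0.1217.

Posterior P(H) ≈ 0.1217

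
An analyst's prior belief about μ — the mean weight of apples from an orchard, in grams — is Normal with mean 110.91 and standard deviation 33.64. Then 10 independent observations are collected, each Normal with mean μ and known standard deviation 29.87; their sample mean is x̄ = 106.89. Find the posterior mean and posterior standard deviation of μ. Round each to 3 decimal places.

Posterior mean ≈ 107.184; posterior SD ≈ 9.094

Prior precision 1/τ₀² = 1/33.64² = 0.00088367; data precision n/σ² = 10/29.87² = 0.0112080.
Posterior precision = 0.00088367 + 0.0112080 = 0.0120917, giving posterior SD = 1/√0.0120917 = 9.094.
Posterior mean = (0.00088367·110.91 + 0.0112080·106.89) / 0.0120917 = 107.184.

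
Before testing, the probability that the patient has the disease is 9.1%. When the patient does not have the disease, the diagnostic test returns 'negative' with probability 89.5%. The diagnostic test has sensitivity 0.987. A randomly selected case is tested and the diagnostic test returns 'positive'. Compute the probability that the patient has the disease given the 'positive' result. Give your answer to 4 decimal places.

P(H | E) ≈ 0.4848

Let H be the event that the patient has the disease. P(H) = 0.091, so P(¬H) = 0.909. With E the 'positive' result, P(E|H) = 0.987 and P(E|¬H) = 0.105.
P(E) = 0.987·0.091 + 0.105·0.909 = 0.089817 + 0.095445 = 0.18526.
By Bayes' theorem, P(H|E) = 0.089817 / 0.18526 = 0.4848.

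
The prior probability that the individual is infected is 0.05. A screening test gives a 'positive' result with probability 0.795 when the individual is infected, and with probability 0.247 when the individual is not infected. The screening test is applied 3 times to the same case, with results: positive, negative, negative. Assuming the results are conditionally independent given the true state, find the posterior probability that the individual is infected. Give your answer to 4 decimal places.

Let H be the event that the individual is infected; start with P(H) = 0.05. P('positive'|H) = 0.795, P('positive'|¬H) = 0.247.
Update on result 1 ('positive'): P(H) ← 0.795·0.0500 / (0.795·0.0500 + 0.247·0.9500) = 0.039750/0.27440 = 0.1449.
Update on result 2 ('negative'): P(H) ← 0.205·0.1449 / (0.205·0.1449 + 0.753·0.8551) = 0.029697/0.67362 = 0.0441.
Update on result 3 ('negative'): P(H) ← 0.205·0.0441 / (0.205·0.0441 + 0.753·0.9559) = 0.0090375/0.72884 = 0.0124.

Posterior P(H) ≈ 0.0124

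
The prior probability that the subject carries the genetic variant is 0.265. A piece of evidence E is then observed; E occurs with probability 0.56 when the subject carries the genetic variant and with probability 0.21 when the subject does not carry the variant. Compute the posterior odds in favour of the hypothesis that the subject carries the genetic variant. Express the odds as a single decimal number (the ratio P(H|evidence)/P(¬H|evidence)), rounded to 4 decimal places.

Posterior odds ≈ 0.9615

Prior odds = 0.265/(1−0.265) = 0.36054. In log-odds, ln(0.36054) = -1.0201.
Add log likelihood ratio: ln(2.6667) = 0.98083.
Posterior log-odds = -0.039311, so posterior odds = exp(-0.039311) = 0.96145.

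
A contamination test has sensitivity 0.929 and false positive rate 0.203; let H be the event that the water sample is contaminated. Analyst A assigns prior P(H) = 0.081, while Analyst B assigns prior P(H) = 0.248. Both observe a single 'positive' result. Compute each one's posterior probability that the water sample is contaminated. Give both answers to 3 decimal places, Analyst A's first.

The likelihood ratio for a 'positive' result is 0.929/0.203 = 4.5764.
Analyst A: prior odds 0.081/0.919 = 0.088139; posterior odds 0.40336; posterior probability 0.287.
Analyst B: prior odds 0.248/0.752 = 0.32979; posterior odds 1.5092; posterior probability 0.601.

Analyst A: 0.287; Analyst B: 0.601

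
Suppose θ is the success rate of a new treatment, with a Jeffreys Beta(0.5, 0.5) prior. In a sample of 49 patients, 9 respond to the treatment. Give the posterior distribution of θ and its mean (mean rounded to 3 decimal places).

The binomial likelihood is conjugate to the Beta prior: with 9 successes and 40 failures, the posterior is Beta(0.5+9, 0.5+40) = Beta(9.5, 40.5).
E[θ | data] = 9.5/(9.5+40.5) = 0.190.

Posterior: Beta(9.5, 40.5); mean ≈ 0.190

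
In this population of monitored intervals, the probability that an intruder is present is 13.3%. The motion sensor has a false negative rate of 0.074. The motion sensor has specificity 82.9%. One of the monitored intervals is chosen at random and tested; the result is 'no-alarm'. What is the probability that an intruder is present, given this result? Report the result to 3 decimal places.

P(H | E) ≈ 0.014

Write H for 'an intruder is present'. Prior odds H:¬H = 0.133/0.867 = 0.15340. For the 'no-alarm' outcome, the likelihood ratio is 0.074/0.829 = 0.089264.
Posterior odds = 0.15340 × 0.089264 = 0.013693, so P(H|E) = 0.013693/(1+0.013693) = 0.014.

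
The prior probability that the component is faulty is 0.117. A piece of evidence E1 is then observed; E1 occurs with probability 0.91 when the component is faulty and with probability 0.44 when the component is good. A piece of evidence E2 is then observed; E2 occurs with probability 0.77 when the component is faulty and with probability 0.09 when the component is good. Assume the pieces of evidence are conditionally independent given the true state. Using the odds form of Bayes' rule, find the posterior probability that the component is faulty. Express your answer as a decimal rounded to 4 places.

Prior odds = 0.117/(1−0.117) = 0.13250.
Likelihood ratio for E1 = 0.91/0.44 = 2.0682.
Likelihood ratio for E2 = 0.77/0.09 = 8.5556.
Posterior odds = prior odds × LR₁ × LR₂ = 2.3446.
Posterior probability = odds/(1+odds) = 2.3446/3.3446 = 0.7010.

Posterior probability ≈ 0.7010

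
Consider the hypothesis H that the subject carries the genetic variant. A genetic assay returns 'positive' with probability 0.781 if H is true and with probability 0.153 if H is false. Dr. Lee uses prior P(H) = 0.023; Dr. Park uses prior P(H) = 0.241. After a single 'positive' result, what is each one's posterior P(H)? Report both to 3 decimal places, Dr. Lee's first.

Dr. Lee: 0.107; Dr. Park: 0.618

The likelihood ratio for a 'positive' result is 0.781/0.153 = 5.1046.
Dr. Lee: prior odds 0.023/0.977 = 0.023541; posterior odds 0.12017; posterior probability 0.107.
Dr. Park: prior odds 0.241/0.759 = 0.31752; posterior odds 1.6208; posterior probability 0.618.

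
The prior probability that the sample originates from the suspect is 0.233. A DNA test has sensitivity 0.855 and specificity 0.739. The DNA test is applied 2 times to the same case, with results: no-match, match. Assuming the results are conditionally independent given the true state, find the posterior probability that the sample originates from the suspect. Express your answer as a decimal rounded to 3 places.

Let H be the event that the sample originates from the suspect; start with P(H) = 0.233. P('match'|H) = 0.855, P('match'|¬H) = 0.261.
Update on result 1 ('no-match'): P(H) ← 0.145·0.2330 / (0.145·0.2330 + 0.739·0.7670) = 0.033785/0.60060 = 0.0563.
Update on result 2 ('match'): P(H) ← 0.855·0.0563 / (0.855·0.0563 + 0.261·0.9437) = 0.048096/0.29441 = 0.1634.

Posterior P(H) ≈ 0.163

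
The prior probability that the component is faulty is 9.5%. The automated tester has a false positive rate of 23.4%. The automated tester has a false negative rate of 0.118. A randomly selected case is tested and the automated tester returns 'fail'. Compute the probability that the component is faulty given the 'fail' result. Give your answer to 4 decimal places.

Write H for 'the component is faulty'. Prior odds H:¬H = 0.095/0.905 = 0.10497. For the 'fail' outcome, the likelihood ratio is 0.882/0.234 = 3.7692.
Posterior odds = 0.10497 × 3.7692 = 0.39567, so P(H|E) = 0.39567/(1+0.39567) = 0.2835.

P(H | E) ≈ 0.2835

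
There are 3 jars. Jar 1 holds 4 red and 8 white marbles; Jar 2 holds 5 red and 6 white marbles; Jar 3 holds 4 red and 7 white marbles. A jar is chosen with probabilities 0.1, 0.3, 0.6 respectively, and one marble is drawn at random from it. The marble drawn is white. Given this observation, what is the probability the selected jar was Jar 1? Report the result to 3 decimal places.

Posterior probability ≈ 0.109

P(white|Jar 1) = 0.6667; P(white|Jar 2) = 0.5455; P(white|Jar 3) = 0.6364.
Prior × likelihood for each source: 0.1·0.6667=0.06667, 0.3·0.5455=0.1636, 0.6·0.6364=0.3818. Summing gives P(white) = 0.61212.
P(Jar 1 | white) = 0.06667 / 0.61212 = 0.109.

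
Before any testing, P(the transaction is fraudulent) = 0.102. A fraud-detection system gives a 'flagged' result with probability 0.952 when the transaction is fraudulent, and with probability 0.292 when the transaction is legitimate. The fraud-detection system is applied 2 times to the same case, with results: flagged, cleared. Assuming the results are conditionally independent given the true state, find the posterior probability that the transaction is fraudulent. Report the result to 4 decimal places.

Let H be the event that the transaction is fraudulent; start with P(H) = 0.102. P('flagged'|H) = 0.952, P('flagged'|¬H) = 0.292.
Update on result 1 ('flagged'): P(H) ← 0.952·0.1020 / (0.952·0.1020 + 0.292·0.8980) = 0.097104/0.35932 = 0.2702.
Update on result 2 ('cleared'): P(H) ← 0.048·0.2702 / (0.048·0.2702 + 0.708·0.7298) = 0.012972/0.52964 = 0.0245.

Posterior P(H) ≈ 0.0245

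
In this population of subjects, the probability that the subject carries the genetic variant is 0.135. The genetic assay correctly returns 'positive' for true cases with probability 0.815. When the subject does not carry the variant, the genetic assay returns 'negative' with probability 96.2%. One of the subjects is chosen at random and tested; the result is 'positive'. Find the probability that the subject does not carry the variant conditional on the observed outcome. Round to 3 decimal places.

P(¬H | E) ≈ 0.230

Write H for 'the subject carries the genetic variant'. Prior odds H:¬H = 0.135/0.865 = 0.15607. For the 'positive' outcome, the likelihood ratio is 0.815/0.038 = 21.447.
Posterior odds = 0.15607 × 21.447 = 3.3473, so P(H|E) = 3.3473/(1+3.3473) = 0.770. Then P(¬H|E) = 1 − 0.770 = 0.230.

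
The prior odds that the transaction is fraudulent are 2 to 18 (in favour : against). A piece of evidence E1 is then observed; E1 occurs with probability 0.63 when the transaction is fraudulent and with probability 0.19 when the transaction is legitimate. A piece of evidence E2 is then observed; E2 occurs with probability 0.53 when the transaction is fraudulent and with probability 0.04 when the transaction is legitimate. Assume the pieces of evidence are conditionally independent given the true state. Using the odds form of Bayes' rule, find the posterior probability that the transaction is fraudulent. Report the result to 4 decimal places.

Posterior probability ≈ 0.8300

Prior odds = 2/18 = 0.11111. In log-odds, ln(0.11111) = -2.1972.
Add log likelihood ratios: ln(3.3158) + ln(13.250) = 3.7827.
Posterior log-odds = 1.5855, so posterior odds = exp(1.5855) = 4.8816. Converting, P(H|E) = 4.8816/5.8816 = 0.8300.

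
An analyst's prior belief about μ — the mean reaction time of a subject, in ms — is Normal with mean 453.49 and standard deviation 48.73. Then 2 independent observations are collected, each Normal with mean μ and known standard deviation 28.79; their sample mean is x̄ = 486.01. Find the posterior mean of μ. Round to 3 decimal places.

Prior precision 1/τ₀² = 1/48.73² = 0.00042112; data precision n/σ² = 2/28.79² = 0.00241294.
Posterior precision = 0.00042112 + 0.00241294 = 0.00283406.
Posterior mean = (0.00042112·453.49 + 0.00241294·486.01) / 0.00283406 = 481.178.

Posterior mean ≈ 481.178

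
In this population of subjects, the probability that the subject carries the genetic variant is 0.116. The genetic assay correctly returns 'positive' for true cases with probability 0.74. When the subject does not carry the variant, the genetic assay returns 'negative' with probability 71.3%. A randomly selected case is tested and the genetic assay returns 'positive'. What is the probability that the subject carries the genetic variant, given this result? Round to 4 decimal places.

Write H for 'the subject carries the genetic variant'. Prior odds H:¬H = 0.116/0.884 = 0.13122. For the 'positive' outcome, the likelihood ratio is 0.74/0.287 = 2.5784.
Posterior odds = 0.13122 × 2.5784 = 0.33834, so P(H|E) = 0.33834/(1+0.33834) = 0.2528.

P(H | E) ≈ 0.2528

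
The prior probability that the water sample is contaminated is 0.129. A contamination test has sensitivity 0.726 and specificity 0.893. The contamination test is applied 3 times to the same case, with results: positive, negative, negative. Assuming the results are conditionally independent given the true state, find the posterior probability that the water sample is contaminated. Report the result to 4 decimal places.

Posterior P(H) ≈ 0.0864

Let H be the event that the water sample is contaminated; start with P(H) = 0.129. P('positive'|H) = 0.726, P('positive'|¬H) = 0.107.
Update on result 1 ('positive'): P(H) ← 0.726·0.1290 / (0.726·0.1290 + 0.107·0.8710) = 0.093654/0.18685 = 0.5012.
Update on result 2 ('negative'): P(H) ← 0.274·0.5012 / (0.274·0.5012 + 0.893·0.4988) = 0.13734/0.58274 = 0.2357.
Update on result 3 ('negative'): P(H) ← 0.274·0.2357 / (0.274·0.2357 + 0.893·0.7643) = 0.064574/0.74712 = 0.0864.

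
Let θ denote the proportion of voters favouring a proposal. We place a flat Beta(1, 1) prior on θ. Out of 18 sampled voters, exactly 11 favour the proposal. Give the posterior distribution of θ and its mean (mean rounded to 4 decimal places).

Posterior: Beta(12, 8); mean ≈ 0.6000

Observing 11 successes and 7 failures updates Beta(1, 1) by adding the success and failure counts to the two shape parameters: α = 1+11 = 12, β = 1+7 = 8.
E[θ | data] = 12/(12+8) = 0.6000.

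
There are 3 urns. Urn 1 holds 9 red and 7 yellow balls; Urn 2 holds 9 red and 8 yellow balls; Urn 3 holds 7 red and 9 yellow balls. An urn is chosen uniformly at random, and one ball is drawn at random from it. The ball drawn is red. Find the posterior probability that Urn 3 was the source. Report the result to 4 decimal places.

Posterior probability ≈ 0.2861

Tabulate prior·likelihood by source: [1] prior 0.333333, lik 0.5625, product 0.1875; [2] prior 0.333333, lik 0.5294, product 0.1765; [3] prior 0.333333, lik 0.4375, product 0.1458.
Normalizing constant = 0.50980; the posterior for Urn 3 is its product over the sum, 0.1458/0.50980 = 0.2861.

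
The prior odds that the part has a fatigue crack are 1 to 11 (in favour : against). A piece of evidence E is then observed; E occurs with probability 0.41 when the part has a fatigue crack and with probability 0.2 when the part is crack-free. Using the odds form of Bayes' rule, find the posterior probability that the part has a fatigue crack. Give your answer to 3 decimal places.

Prior odds = 1/11 = 0.090909. In log-odds, ln(0.090909) = -2.3979.
Add log likelihood ratio: ln(2.0500) = 0.71784.
Posterior log-odds = -1.6801, so posterior odds = exp(-1.6801) = 0.18636. Converting, P(H|E) = 0.18636/1.1864 = 0.157.

Posterior probability ≈ 0.157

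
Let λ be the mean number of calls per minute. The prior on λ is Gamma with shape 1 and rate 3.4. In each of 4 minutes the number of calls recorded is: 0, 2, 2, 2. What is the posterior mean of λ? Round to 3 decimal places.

The Poisson likelihood adds the total count to the shape and the number of exposure periods to the rate. Here ∑xᵢ = 6 and n = 4, so shape 1→7 and rate 3.4→7.4.
E[λ | data] = 7/7.4 = 0.946.

Posterior mean ≈ 0.946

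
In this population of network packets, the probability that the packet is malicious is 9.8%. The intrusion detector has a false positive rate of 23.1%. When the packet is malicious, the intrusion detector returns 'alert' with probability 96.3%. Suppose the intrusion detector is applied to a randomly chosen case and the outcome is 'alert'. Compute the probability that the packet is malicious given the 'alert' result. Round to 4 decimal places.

Let H be the event that the packet is malicious. P(H) = 0.098, so P(¬H) = 0.902. With E the 'alert' result, P(E|H) = 0.963 and P(E|¬H) = 0.231.
P(E) = 0.963·0.098 + 0.231·0.902 = 0.094374 + 0.20836 = 0.30274.
By Bayes' theorem, P(H|E) = 0.094374 / 0.30274 = 0.3117.

P(H | E) ≈ 0.3117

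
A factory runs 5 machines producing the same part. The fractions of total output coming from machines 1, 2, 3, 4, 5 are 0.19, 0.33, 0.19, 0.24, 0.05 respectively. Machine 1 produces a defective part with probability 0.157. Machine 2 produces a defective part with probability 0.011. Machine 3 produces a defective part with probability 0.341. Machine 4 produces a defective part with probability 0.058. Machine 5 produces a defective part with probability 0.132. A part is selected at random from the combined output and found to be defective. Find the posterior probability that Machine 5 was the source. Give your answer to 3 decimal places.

Tabulate prior·likelihood by source: [1] prior 0.19, lik 0.157, product 0.02983; [2] prior 0.33, lik 0.011, product 0.003630; [3] prior 0.19, lik 0.341, product 0.06479; [4] prior 0.24, lik 0.058, product 0.01392; [5] prior 0.05, lik 0.132, product 0.006600.
Normalizing constant = 0.11877; the posterior for Machine 5 is its product over the sum, 0.006600/0.11877 = 0.056.

Posterior probability ≈ 0.056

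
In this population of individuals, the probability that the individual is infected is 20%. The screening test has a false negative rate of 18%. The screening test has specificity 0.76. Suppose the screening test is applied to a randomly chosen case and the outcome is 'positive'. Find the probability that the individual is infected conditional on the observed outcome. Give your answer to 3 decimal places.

P(H | E) ≈ 0.461

Let H be the event that the individual is infected. P(H) = 0.2, so P(¬H) = 0.8. With E the 'positive' result, P(E|H) = 0.82 and P(E|¬H) = 0.24.
P(E) = 0.82·0.2 + 0.24·0.8 = 0.16400 + 0.19200 = 0.35600.
By Bayes' theorem, P(H|E) = 0.16400 / 0.35600 = 0.461.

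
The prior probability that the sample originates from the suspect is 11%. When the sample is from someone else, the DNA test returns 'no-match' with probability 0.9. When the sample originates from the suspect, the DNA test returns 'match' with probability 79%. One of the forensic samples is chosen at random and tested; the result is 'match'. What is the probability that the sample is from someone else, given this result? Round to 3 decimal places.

Write H for 'the sample originates from the suspect'. Prior odds H:¬H = 0.11/0.89 = 0.12360. For the 'match' outcome, the likelihood ratio is 0.79/0.1 = 7.9000.
Posterior odds = 0.12360 × 7.9000 = 0.97640, so P(H|E) = 0.97640/(1+0.97640) = 0.494. Then P(¬H|E) = 1 − 0.494 = 0.506.

P(¬H | E) ≈ 0.506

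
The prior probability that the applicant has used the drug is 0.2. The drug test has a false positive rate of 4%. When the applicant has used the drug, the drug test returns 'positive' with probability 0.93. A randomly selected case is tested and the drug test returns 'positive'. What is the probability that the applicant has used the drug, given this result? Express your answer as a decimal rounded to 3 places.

P(H | E) ≈ 0.853

Write H for 'the applicant has used the drug'. Prior odds H:¬H = 0.2/0.8 = 0.25000. For the 'positive' outcome, the likelihood ratio is 0.93/0.04 = 23.250.
Posterior odds = 0.25000 × 23.250 = 5.8125, so P(H|E) = 5.8125/(1+5.8125) = 0.853.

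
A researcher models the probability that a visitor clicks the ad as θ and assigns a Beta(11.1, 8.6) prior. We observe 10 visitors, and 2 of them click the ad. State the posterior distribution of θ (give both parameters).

Posterior: Beta(13.1, 16.6)

The binomial likelihood is conjugate to the Beta prior: with 2 successes and 8 failures, the posterior is Beta(11.1+2, 8.6+8) = Beta(13.1, 16.6).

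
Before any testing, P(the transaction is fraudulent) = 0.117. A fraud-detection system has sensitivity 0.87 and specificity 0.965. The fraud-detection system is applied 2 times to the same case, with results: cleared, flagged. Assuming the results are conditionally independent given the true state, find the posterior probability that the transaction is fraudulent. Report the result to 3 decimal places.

Posterior P(H) ≈ 0.307

Let H be the event that the transaction is fraudulent; start with P(H) = 0.117. P('flagged'|H) = 0.87, P('flagged'|¬H) = 0.035.
Update on result 1 ('cleared'): P(H) ← 0.13·0.1170 / (0.13·0.1170 + 0.965·0.8830) = 0.015210/0.86730 = 0.0175.
Update on result 2 ('flagged'): P(H) ← 0.87·0.0175 / (0.87·0.0175 + 0.035·0.9825) = 0.015257/0.049643 = 0.3073.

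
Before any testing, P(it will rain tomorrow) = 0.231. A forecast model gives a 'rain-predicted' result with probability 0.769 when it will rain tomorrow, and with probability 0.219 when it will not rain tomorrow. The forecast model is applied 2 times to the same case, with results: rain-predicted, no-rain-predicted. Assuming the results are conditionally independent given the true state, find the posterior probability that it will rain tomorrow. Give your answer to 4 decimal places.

Let H be the event that it will rain tomorrow; start with P(H) = 0.231. P('rain-predicted'|H) = 0.769, P('rain-predicted'|¬H) = 0.219.
Update on result 1 ('rain-predicted'): P(H) ← 0.769·0.2310 / (0.769·0.2310 + 0.219·0.7690) = 0.17764/0.34605 = 0.5133.
Update on result 2 ('no-rain-predicted'): P(H) ← 0.231·0.5133 / (0.231·0.5133 + 0.781·0.4867) = 0.11858/0.49867 = 0.2378.

Posterior P(H) ≈ 0.2378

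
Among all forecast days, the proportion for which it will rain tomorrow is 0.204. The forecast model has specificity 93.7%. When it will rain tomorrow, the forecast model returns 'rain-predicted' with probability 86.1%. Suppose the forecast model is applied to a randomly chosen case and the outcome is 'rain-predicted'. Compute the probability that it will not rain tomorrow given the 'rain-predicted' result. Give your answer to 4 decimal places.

P(¬H | E) ≈ 0.2221

Write H for 'it will rain tomorrow'. Prior odds H:¬H = 0.204/0.796 = 0.25628. For the 'rain-predicted' outcome, the likelihood ratio is 0.861/0.063 = 13.667.
Posterior odds = 0.25628 × 13.667 = 3.5025, so P(H|E) = 3.5025/(1+3.5025) = 0.7779. Then P(¬H|E) = 1 − 0.7779 = 0.2221.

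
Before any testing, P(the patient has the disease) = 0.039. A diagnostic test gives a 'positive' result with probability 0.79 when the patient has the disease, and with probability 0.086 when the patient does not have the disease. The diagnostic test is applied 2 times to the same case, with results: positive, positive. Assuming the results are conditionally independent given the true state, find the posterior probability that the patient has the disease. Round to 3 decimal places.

Let H be the event that the patient has the disease; start with P(H) = 0.039. P('positive'|H) = 0.79, P('positive'|¬H) = 0.086.
Update on result 1 ('positive'): P(H) ← 0.79·0.0390 / (0.79·0.0390 + 0.086·0.9610) = 0.030810/0.11346 = 0.2716.
Update on result 2 ('positive'): P(H) ← 0.79·0.2716 / (0.79·0.2716 + 0.086·0.7284) = 0.21453/0.27718 = 0.7740.

Posterior P(H) ≈ 0.774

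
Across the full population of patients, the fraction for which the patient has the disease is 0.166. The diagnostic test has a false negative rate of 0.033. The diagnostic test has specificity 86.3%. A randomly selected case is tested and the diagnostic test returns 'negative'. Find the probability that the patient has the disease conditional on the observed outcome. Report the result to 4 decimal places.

Write H for 'the patient has the disease'. Prior odds H:¬H = 0.166/0.834 = 0.19904. For the 'negative' outcome, the likelihood ratio is 0.033/0.863 = 0.038239.
Posterior odds = 0.19904 × 0.038239 = 0.0076111, so P(H|E) = 0.0076111/(1+0.0076111) = 0.0076.

P(H | E) ≈ 0.0076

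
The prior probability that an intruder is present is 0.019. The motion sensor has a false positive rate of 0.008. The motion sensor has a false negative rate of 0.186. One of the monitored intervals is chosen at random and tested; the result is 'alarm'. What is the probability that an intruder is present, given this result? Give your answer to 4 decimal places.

P(H | E) ≈ 0.6634

Let H be the event that an intruder is present. P(H) = 0.019, so P(¬H) = 0.981. With E the 'alarm' result, P(E|H) = 0.814 and P(E|¬H) = 0.008.
P(E) = 0.814·0.019 + 0.008·0.981 = 0.015466 + 0.0078480 = 0.023314.
By Bayes' theorem, P(H|E) = 0.015466 / 0.023314 = 0.6634.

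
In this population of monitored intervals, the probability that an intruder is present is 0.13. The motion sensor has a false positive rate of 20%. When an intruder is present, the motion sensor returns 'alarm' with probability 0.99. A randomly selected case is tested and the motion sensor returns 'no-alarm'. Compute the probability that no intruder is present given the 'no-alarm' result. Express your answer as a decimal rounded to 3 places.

Write H for 'an intruder is present'. Prior odds H:¬H = 0.13/0.87 = 0.14943. For the 'no-alarm' outcome, the likelihood ratio is 0.01/0.8 = 0.012500.
Posterior odds = 0.14943 × 0.012500 = 0.0018678, so P(H|E) = 0.0018678/(1+0.0018678) = 0.002. Then P(¬H|E) = 1 − 0.002 = 0.998.

P(¬H | E) ≈ 0.998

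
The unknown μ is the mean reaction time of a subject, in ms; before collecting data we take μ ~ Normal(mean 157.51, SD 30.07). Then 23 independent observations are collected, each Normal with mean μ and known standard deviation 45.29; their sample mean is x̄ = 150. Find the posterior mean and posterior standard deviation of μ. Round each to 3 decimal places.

Prior precision 1/τ₀² = 1/30.07² = 0.00110594; data precision n/σ² = 23/45.29² = 0.0112130.
Posterior precision = 0.00110594 + 0.0112130 = 0.0123190, giving posterior SD = 1/√0.0123190 = 9.010.
Posterior mean = (0.00110594·157.51 + 0.0112130·150) / 0.0123190 = 150.674.

Posterior mean ≈ 150.674; posterior SD ≈ 9.010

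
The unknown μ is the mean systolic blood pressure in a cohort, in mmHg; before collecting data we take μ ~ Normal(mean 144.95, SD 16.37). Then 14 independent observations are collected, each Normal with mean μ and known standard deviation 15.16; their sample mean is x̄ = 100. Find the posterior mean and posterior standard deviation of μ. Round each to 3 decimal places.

Posterior mean ≈ 102.595; posterior SD ≈ 3.933

Prior precision 1/τ₀² = 1/16.37² = 0.00373166; data precision n/σ² = 14/15.16² = 0.0609158.
Posterior precision = 0.00373166 + 0.0609158 = 0.0646474, giving posterior SD = 1/√0.0646474 = 3.933.
Posterior mean = (0.00373166·144.95 + 0.0609158·100) / 0.0646474 = 102.595.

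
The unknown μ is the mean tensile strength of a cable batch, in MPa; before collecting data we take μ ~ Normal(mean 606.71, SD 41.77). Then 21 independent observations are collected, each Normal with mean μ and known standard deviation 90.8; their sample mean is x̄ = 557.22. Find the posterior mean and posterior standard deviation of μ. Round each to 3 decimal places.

Posterior mean ≈ 566.311; posterior SD ≈ 17.902

With known σ, the Normal prior is conjugate. Weight on the data is w = (n/σ²)/(n/σ² + 1/τ₀²) = 0.00254711/(0.00254711+0.00057315) = 0.81631.
Posterior mean = w·x̄ + (1−w)·μ₀ = 0.81631·557.22 + 0.18369·606.71 = 566.311. Posterior variance = 1/(0.00254711+0.00057315) = 320.486, so SD = 17.902.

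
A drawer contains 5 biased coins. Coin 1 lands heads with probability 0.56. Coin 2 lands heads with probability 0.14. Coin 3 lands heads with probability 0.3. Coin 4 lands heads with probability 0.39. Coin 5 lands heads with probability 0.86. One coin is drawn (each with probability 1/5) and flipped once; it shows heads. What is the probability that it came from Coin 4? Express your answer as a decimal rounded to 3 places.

Tabulate prior·likelihood by source: [1] prior 0.2, lik 0.56, product 0.1120; [2] prior 0.2, lik 0.14, product 0.02800; [3] prior 0.2, lik 0.3, product 0.06000; [4] prior 0.2, lik 0.39, product 0.07800; [5] prior 0.2, lik 0.86, product 0.1720.
Normalizing constant = 0.45000; the posterior for Coin 4 is its product over the sum, 0.07800/0.45000 = 0.173.

Posterior probability ≈ 0.173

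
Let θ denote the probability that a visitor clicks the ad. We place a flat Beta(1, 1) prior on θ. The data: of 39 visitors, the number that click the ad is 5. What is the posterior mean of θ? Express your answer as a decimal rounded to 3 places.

Posterior mean ≈ 0.146

Observing 5 successes and 34 failures updates Beta(1, 1) by adding the success and failure counts to the two shape parameters: α = 1+5 = 6, β = 1+34 = 35.
E[θ | data] = 6/(6+35) = 0.146.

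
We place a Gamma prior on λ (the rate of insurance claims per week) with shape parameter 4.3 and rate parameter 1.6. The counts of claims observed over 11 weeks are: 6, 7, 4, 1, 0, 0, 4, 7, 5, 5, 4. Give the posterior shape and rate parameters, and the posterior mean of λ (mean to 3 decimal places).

The Poisson likelihood adds the total count to the shape and the number of exposure periods to the rate. Here ∑xᵢ = 43 and n = 11, so shape 4.3→47.3 and rate 1.6→12.6.
E[λ | data] = 47.3/12.6 = 3.754.

Posterior: Gamma(shape=47.3, rate=12.6); mean ≈ 3.754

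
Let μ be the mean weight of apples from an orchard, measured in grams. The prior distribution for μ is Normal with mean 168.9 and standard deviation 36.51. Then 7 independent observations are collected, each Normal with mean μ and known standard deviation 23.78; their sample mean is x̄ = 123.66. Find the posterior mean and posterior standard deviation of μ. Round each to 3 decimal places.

Posterior mean ≈ 126.245; posterior SD ≈ 8.727

With known σ, the Normal prior is conjugate. Weight on the data is w = (n/σ²)/(n/σ² + 1/τ₀²) = 0.0123787/(0.0123787+0.00075020) = 0.94286.
Posterior mean = w·x̄ + (1−w)·μ₀ = 0.94286·123.66 + 0.057141·168.9 = 126.245. Posterior variance = 1/(0.0123787+0.00075020) = 76.1680, so SD = 8.727.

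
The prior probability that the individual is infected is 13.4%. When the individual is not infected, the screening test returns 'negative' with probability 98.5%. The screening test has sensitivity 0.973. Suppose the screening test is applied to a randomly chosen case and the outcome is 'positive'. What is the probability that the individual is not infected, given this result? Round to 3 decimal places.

P(¬H | E) ≈ 0.091

Write H for 'the individual is infected'. Prior odds H:¬H = 0.134/0.866 = 0.15473. For the 'positive' outcome, the likelihood ratio is 0.973/0.015 = 64.867.
Posterior odds = 0.15473 × 64.867 = 10.037, so P(H|E) = 10.037/(1+10.037) = 0.909. Then P(¬H|E) = 1 − 0.909 = 0.091.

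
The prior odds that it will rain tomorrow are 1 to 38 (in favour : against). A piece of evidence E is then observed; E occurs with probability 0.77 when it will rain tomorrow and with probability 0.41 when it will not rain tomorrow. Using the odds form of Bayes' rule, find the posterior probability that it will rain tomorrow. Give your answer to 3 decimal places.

Prior odds = 1/38 = 0.026316.
Likelihood ratio for E = 0.77/0.41 = 1.8780.
Posterior odds = prior odds × LR = 0.049422.
Posterior probability = odds/(1+odds) = 0.049422/1.0494 = 0.047.

Posterior probability ≈ 0.047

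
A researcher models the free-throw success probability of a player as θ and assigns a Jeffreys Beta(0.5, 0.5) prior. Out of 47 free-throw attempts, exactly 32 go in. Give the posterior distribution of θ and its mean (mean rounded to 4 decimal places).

Posterior: Beta(32.5, 15.5); mean ≈ 0.6771

Observing 32 successes and 15 failures updates Beta(0.5, 0.5) by adding the success and failure counts to the two shape parameters: α = 0.5+32 = 32.5, β = 0.5+15 = 15.5.
Posterior mean = α/(α+β) = 32.5/48 = 0.6771.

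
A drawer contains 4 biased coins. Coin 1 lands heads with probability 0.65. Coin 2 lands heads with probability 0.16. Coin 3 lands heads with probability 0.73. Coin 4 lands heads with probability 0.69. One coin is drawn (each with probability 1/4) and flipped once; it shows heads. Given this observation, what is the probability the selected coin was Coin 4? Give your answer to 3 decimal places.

P(heads|C1) = 0.65; P(heads|C2) = 0.16; P(heads|C3) = 0.73; P(heads|C4) = 0.69.
Prior × likelihood for each source: 0.25·0.65=0.1625, 0.25·0.16=0.04000, 0.25·0.73=0.1825, 0.25·0.69=0.1725. Summing gives P(heads) = 0.55750.
P(Coin 4 | heads) = 0.1725 / 0.55750 = 0.309.

Posterior probability ≈ 0.309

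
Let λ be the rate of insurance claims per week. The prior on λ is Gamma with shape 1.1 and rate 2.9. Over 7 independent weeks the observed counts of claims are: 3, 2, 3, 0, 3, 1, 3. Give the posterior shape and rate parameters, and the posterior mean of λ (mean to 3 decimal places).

Posterior: Gamma(shape=16.1, rate=9.9); mean ≈ 1.626

The Poisson likelihood adds the total count to the shape and the number of exposure periods to the rate. Here ∑xᵢ = 15 and n = 7, so shape 1.1→16.1 and rate 2.9→9.9.
Posterior mean = shape/rate = 16.1/9.9 = 1.626.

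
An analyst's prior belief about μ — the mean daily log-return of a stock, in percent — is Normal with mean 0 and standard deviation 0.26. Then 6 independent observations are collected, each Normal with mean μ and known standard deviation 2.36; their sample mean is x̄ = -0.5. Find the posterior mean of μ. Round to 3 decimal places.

Prior precision 1/τ₀² = 1/0.26² = 14.7929; data precision n/σ² = 6/2.36² = 1.07728.
Posterior precision = 14.7929 + 1.07728 = 15.8702.
Posterior mean = (14.7929·0 + 1.07728·-0.5) / 15.8702 = -0.034.

Posterior mean ≈ -0.034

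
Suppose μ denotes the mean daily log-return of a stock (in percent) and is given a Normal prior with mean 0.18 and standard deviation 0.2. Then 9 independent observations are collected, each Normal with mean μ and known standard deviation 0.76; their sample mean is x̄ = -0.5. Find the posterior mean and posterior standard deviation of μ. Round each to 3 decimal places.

Prior precision 1/τ₀² = 1/0.2² = 25.0000; data precision n/σ² = 9/0.76² = 15.5817.
Posterior precision = 25.0000 + 15.5817 = 40.5817, giving posterior SD = 1/√40.5817 = 0.157.
Posterior mean = (25.0000·0.18 + 15.5817·-0.5) / 40.5817 = -0.081.

Posterior mean ≈ -0.081; posterior SD ≈ 0.157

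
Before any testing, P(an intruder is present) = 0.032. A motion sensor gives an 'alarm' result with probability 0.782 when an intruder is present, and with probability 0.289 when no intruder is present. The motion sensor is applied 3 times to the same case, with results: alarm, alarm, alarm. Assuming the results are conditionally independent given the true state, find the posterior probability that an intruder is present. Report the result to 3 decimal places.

With H the event that an intruder is present, the joint likelihood of the observed sequence is P(data|H) = 0.782·0.782·0.782 = 0.47821 and P(data|¬H) = 0.289·0.289·0.289 = 0.024138.
Bayes: P(H|data) = 0.032·0.47821 / (0.032·0.47821 + 0.968·0.024138) = 0.015303/0.038668 = 0.3957.

Posterior P(H) ≈ 0.396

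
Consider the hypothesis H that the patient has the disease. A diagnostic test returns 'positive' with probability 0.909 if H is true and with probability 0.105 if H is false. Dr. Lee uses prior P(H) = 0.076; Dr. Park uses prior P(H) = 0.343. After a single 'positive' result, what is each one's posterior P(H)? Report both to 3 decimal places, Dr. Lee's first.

Dr. Lee: 0.416; Dr. Park: 0.819

P('+'|H) = 0.909, P('+'|¬H) = 0.105.
Dr. Lee: numerator 0.909·0.076 = 0.069084; evidence = 0.069084+0.105·0.924 = 0.16610; posterior = 0.416.
Dr. Park: numerator 0.909·0.343 = 0.31179; evidence = 0.31179+0.105·0.657 = 0.38077; posterior = 0.819.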